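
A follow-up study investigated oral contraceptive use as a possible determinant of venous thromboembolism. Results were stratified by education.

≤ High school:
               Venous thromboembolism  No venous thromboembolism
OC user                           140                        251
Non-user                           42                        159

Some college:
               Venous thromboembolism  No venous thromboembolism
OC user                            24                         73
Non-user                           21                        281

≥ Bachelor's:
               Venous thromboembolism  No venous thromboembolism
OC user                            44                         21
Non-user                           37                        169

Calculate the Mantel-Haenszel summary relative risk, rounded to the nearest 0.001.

2.376

RR_MH = Σ(aᵢ·n₀ᵢ/nᵢ) / Σ(cᵢ·n₁ᵢ/nᵢ), with n₁ᵢ = aᵢ+bᵢ (exposed), n₀ᵢ = cᵢ+dᵢ (unexposed), nᵢ = n₁ᵢ+n₀ᵢ.
Stratum 1 (≤ High school): n₁ = 391, n₀ = 201, n = 592; a·n₀/n = 140·201/592 = 47.5338; c·n₁/n = 42·391/592 = 27.7399
Stratum 2 (Some college): n₁ = 97, n₀ = 302, n = 399; a·n₀/n = 24·302/399 = 18.1654; c·n₁/n = 21·97/399 = 5.1053
Stratum 3 (≥ Bachelor's): n₁ = 65, n₀ = 206, n = 271; a·n₀/n = 44·206/271 = 33.4465; c·n₁/n = 37·65/271 = 8.8745
RR_MH = (47.5338 + 18.1654 + 33.4465) / (27.7399 + 5.1053 + 8.8745) = 99.1457 / 41.7197 = 2.37647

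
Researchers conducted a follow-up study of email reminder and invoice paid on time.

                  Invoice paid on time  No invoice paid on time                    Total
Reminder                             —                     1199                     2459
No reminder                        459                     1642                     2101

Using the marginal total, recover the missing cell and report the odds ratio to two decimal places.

The missing cell is in the exposed row: 2459 − 1199 = 1260.
So a = 1260, b = 1199, c = 459, d = 1642.
OR = (a·d)/(b·c) = (1260 × 1642) / (1199 × 459) = 2068920 / 550341 = 3.75934

3.76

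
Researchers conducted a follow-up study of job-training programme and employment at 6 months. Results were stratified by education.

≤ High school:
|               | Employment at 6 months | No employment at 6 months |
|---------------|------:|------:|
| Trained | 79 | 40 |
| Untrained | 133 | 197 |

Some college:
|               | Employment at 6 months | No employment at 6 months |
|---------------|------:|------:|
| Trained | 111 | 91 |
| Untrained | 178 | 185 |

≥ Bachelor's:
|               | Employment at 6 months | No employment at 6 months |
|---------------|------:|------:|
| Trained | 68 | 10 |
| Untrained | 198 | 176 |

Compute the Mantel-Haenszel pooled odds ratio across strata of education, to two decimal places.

OR_MH = Σ(aᵢdᵢ/nᵢ) / Σ(bᵢcᵢ/nᵢ), where nᵢ is the stratum total.
Stratum 1 (≤ High school): n = 449; a·d/n = 79·197/449 = 34.6615; b·c/n = 40·133/449 = 11.8486
Stratum 2 (Some college): n = 565; a·d/n = 111·185/565 = 36.3451; b·c/n = 91·178/565 = 28.6690
Stratum 3 (≥ Bachelor's): n = 452; a·d/n = 68·176/452 = 26.4779; b·c/n = 10·198/452 = 4.3805
OR_MH = (34.6615 + 36.3451 + 26.4779) / (11.8486 + 28.6690 + 4.3805) = 97.4845 / 44.8981 = 2.17124

2.17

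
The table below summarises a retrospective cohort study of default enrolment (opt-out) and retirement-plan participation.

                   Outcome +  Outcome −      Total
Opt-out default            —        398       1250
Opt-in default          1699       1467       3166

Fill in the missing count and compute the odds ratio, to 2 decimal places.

1.85

The missing cell is in the exposed row: 1250 − 398 = 852.
So a = 852, b = 398, c = 1699, d = 1467.
OR = (a·d)/(b·c) = (852 × 1467) / (398 × 1699) = 1249884 / 676202 = 1.84839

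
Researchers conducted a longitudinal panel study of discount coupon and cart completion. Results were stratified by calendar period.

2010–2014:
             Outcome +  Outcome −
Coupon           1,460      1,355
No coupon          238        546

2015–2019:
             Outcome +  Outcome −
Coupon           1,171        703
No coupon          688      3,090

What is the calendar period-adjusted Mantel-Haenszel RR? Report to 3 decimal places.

RR_MH = Σ(aᵢ·n₀ᵢ/nᵢ) / Σ(cᵢ·n₁ᵢ/nᵢ), with n₁ᵢ = aᵢ+bᵢ (exposed), n₀ᵢ = cᵢ+dᵢ (unexposed), nᵢ = n₁ᵢ+n₀ᵢ.
Stratum 1 (2010–2014): n₁ = 2815, n₀ = 784, n = 3599; a·n₀/n = 1460·784/3599 = 318.0439; c·n₁/n = 238·2815/3599 = 186.1545
Stratum 2 (2015–2019): n₁ = 1874, n₀ = 3778, n = 5652; a·n₀/n = 1171·3778/5652 = 782.7385; c·n₁/n = 688·1874/5652 = 228.1161
RR_MH = (318.0439 + 782.7385) / (186.1545 + 228.1161) = 1100.7824 / 414.2706 = 2.65716

2.657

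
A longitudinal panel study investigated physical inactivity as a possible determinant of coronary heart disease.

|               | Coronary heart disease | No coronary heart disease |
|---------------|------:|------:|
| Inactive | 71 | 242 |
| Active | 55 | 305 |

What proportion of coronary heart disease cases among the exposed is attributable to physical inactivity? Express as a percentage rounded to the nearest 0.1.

32.6

Cells: a = 71, b = 242, c = 55, d = 305.
Risk in exposed = 71/313 = 0.22684; risk in unexposed = 55/360 = 0.15278.
RR = 0.22684/0.15278 = 1.48475
AR% = (RR − 1)/RR × 100 = (1.48475 − 1)/1.48475 × 100 = 32.6487%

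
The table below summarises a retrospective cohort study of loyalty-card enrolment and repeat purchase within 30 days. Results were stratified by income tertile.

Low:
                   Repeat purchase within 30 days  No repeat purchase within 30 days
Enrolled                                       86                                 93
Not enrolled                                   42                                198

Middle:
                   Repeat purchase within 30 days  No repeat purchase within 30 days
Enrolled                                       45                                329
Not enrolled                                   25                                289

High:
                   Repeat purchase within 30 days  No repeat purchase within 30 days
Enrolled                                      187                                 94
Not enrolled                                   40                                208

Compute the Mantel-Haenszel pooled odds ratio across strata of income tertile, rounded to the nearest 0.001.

4.688

OR_MH = Σ(aᵢdᵢ/nᵢ) / Σ(bᵢcᵢ/nᵢ), where nᵢ is the stratum total.
Stratum 1 (Low): n = 419; a·d/n = 86·198/419 = 40.6396; b·c/n = 93·42/419 = 9.3222
Stratum 2 (Middle): n = 688; a·d/n = 45·289/688 = 18.9026; b·c/n = 329·25/688 = 11.9549
Stratum 3 (High): n = 529; a·d/n = 187·208/529 = 73.5274; b·c/n = 94·40/529 = 7.1078
OR_MH = (40.6396 + 18.9026 + 73.5274) / (9.3222 + 11.9549 + 7.1078) = 133.0696 / 28.3849 = 4.68805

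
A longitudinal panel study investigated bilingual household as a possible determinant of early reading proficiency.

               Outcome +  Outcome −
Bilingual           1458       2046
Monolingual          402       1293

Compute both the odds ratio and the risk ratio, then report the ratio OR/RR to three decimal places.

Cells: a = 1458, b = 2046, c = 402, d = 1293.
OR = (1458·1293)/(2046·402) = 1885194/822492 = 2.29205
Risk in exposed = 1458/3504 = 0.41610; risk in unexposed = 402/1695 = 0.23717; RR = 1.75443
OR/RR = 2.29205 / 1.75443 = 1.30643
The outcome is not rare, so the OR lies further from 1 than the RR.

1.306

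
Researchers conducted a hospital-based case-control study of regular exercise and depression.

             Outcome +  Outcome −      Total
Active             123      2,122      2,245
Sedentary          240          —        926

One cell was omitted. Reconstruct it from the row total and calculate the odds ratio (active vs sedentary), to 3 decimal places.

The missing cell is in the unexposed row: 926 − 240 = 686.
So a = 123, b = 2122, c = 240, d = 686.
OR = (a·d)/(b·c) = (123 × 686) / (2122 × 240) = 84378 / 509280 = 0.16568

0.166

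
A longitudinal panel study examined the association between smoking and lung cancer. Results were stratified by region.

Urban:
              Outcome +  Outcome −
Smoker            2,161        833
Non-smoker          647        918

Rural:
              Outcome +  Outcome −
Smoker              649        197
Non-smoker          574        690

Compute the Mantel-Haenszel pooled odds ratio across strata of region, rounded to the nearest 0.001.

3.768

OR_MH = Σ(aᵢdᵢ/nᵢ) / Σ(bᵢcᵢ/nᵢ), where nᵢ is the stratum total.
Stratum 1 (Urban): n = 4559; a·d/n = 2161·918/4559 = 435.1388; b·c/n = 833·647/4559 = 118.2169
Stratum 2 (Rural): n = 2110; a·d/n = 649·690/2110 = 212.2322; b·c/n = 197·574/2110 = 53.5915
OR_MH = (435.1388 + 212.2322) / (118.2169 + 53.5915) = 647.3711 / 171.8084 = 3.76798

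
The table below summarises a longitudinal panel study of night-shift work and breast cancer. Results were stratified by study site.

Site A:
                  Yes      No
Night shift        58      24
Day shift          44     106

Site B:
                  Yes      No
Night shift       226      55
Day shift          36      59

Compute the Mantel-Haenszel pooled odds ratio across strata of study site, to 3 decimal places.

OR_MH = Σ(aᵢdᵢ/nᵢ) / Σ(bᵢcᵢ/nᵢ), where nᵢ is the stratum total.
Stratum 1 (Site A): n = 232; a·d/n = 58·106/232 = 26.5000; b·c/n = 24·44/232 = 4.5517
Stratum 2 (Site B): n = 376; a·d/n = 226·59/376 = 35.4628; b·c/n = 55·36/376 = 5.2660
OR_MH = (26.5000 + 35.4628) / (4.5517 + 5.2660) = 61.9628 / 9.8177 = 6.31134

6.311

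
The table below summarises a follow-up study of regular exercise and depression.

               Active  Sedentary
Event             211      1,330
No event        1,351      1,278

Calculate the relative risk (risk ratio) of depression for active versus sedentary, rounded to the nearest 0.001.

Reading the table with exposure as columns: a = 211 (Active, case), b = 1351 (Active, non-case), c = 1330 (Sedentary, case), d = 1278.
Risk in exposed = 211/1562 = 0.13508; risk in unexposed = 1330/2608 = 0.50997.
RR = 0.13508 / 0.50997 = 0.26489
The risk is 74% lower among the exposed than among the unexposed.

0.265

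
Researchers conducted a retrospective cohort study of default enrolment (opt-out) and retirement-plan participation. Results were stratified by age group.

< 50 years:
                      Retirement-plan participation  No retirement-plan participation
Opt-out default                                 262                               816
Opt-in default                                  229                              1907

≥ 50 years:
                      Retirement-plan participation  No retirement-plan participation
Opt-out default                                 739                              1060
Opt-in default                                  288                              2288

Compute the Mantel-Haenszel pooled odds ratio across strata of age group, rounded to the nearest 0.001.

4.237

OR_MH = Σ(aᵢdᵢ/nᵢ) / Σ(bᵢcᵢ/nᵢ), where nᵢ is the stratum total.
Stratum 1 (< 50 years): n = 3214; a·d/n = 262·1907/3214 = 155.4555; b·c/n = 816·229/3214 = 58.1406
Stratum 2 (≥ 50 years): n = 4375; a·d/n = 739·2288/4375 = 386.4759; b·c/n = 1060·288/4375 = 69.7783
OR_MH = (155.4555 + 386.4759) / (58.1406 + 69.7783) = 541.9314 / 127.9189 = 4.23652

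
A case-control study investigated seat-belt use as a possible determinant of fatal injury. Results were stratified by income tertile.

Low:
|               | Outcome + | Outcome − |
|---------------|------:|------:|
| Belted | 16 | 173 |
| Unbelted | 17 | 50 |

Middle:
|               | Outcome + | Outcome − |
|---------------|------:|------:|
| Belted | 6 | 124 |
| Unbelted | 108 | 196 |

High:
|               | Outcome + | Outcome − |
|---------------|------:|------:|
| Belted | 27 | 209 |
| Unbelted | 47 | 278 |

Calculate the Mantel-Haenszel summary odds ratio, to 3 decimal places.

OR_MH = Σ(aᵢdᵢ/nᵢ) / Σ(bᵢcᵢ/nᵢ), where nᵢ is the stratum total.
Stratum 1 (Low): n = 256; a·d/n = 16·50/256 = 3.1250; b·c/n = 173·17/256 = 11.4883
Stratum 2 (Middle): n = 434; a·d/n = 6·196/434 = 2.7097; b·c/n = 124·108/434 = 30.8571
Stratum 3 (High): n = 561; a·d/n = 27·278/561 = 13.3797; b·c/n = 209·47/561 = 17.5098
OR_MH = (3.1250 + 2.7097 + 13.3797) / (11.4883 + 30.8571 + 17.5098) = 19.2144 / 59.8552 = 0.32101

0.321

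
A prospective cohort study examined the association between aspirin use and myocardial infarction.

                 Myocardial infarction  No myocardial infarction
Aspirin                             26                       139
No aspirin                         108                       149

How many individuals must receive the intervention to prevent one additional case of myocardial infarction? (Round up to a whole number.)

Risk in treated group = 26/165 = 0.15758; risk in control = 108/257 = 0.42023.
Absolute risk reduction = 0.42023 − 0.15758 = 0.26266
NNT = 1 / ARR = 1 / 0.26266 = 3.807 → round up → 4

4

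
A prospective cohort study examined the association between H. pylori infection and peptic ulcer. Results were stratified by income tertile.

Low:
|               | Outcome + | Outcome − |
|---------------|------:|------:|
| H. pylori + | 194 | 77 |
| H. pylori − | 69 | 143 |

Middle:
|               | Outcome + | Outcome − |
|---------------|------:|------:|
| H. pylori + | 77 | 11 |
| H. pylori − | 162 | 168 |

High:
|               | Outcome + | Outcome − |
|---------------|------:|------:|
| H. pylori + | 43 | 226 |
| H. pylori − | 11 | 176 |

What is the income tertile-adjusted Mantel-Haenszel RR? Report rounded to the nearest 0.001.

2.063

RR_MH = Σ(aᵢ·n₀ᵢ/nᵢ) / Σ(cᵢ·n₁ᵢ/nᵢ), with n₁ᵢ = aᵢ+bᵢ (exposed), n₀ᵢ = cᵢ+dᵢ (unexposed), nᵢ = n₁ᵢ+n₀ᵢ.
Stratum 1 (Low): n₁ = 271, n₀ = 212, n = 483; a·n₀/n = 194·212/483 = 85.1511; c·n₁/n = 69·271/483 = 38.7143
Stratum 2 (Middle): n₁ = 88, n₀ = 330, n = 418; a·n₀/n = 77·330/418 = 60.7895; c·n₁/n = 162·88/418 = 34.1053
Stratum 3 (High): n₁ = 269, n₀ = 187, n = 456; a·n₀/n = 43·187/456 = 17.6338; c·n₁/n = 11·269/456 = 6.4890
RR_MH = (85.1511 + 60.7895 + 17.6338) / (38.7143 + 34.1053 + 6.4890) = 163.5744 / 79.3086 = 2.06251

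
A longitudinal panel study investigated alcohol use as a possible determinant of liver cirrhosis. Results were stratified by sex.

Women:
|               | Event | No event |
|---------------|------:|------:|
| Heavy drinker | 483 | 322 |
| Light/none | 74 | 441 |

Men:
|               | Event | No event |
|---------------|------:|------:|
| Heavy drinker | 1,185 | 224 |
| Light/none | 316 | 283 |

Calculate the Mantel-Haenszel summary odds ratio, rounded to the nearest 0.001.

OR_MH = Σ(aᵢdᵢ/nᵢ) / Σ(bᵢcᵢ/nᵢ), where nᵢ is the stratum total.
Stratum 1 (Women): n = 1320; a·d/n = 483·441/1320 = 161.3659; b·c/n = 322·74/1320 = 18.0515
Stratum 2 (Men): n = 2008; a·d/n = 1185·283/2008 = 167.0095; b·c/n = 224·316/2008 = 35.2510
OR_MH = (161.3659 + 167.0095) / (18.0515 + 35.2510) = 328.3754 / 53.3025 = 6.16060

6.161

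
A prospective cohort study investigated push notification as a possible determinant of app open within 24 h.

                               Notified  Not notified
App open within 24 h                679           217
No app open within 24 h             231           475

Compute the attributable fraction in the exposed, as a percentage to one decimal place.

58.0

Reading the table with exposure as columns: a = 679 (Notified, case), b = 231 (Notified, non-case), c = 217 (Not notified, case), d = 475.
Risk in exposed = 679/910 = 0.74615; risk in unexposed = 217/692 = 0.31358.
RR = 0.74615/0.31358 = 2.37944
AR% = (RR − 1)/RR × 100 = (2.37944 − 1)/2.37944 × 100 = 57.9733%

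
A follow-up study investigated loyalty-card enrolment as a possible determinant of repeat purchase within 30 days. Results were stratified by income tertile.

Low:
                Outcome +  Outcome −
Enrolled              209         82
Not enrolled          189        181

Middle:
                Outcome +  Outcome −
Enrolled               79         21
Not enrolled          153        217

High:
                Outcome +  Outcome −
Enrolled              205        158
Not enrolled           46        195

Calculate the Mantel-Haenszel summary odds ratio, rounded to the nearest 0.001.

3.778

OR_MH = Σ(aᵢdᵢ/nᵢ) / Σ(bᵢcᵢ/nᵢ), where nᵢ is the stratum total.
Stratum 1 (Low): n = 661; a·d/n = 209·181/661 = 57.2300; b·c/n = 82·189/661 = 23.4463
Stratum 2 (Middle): n = 470; a·d/n = 79·217/470 = 36.4745; b·c/n = 21·153/470 = 6.8362
Stratum 3 (High): n = 604; a·d/n = 205·195/604 = 66.1838; b·c/n = 158·46/604 = 12.0331
OR_MH = (57.2300 + 36.4745 + 66.1838) / (23.4463 + 6.8362 + 12.0331) = 159.8882 / 42.3156 = 3.77847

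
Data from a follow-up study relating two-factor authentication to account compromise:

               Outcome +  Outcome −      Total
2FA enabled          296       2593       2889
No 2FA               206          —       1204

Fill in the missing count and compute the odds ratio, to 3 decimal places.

0.553

The missing cell is in the unexposed row: 1204 − 206 = 998.
So a = 296, b = 2593, c = 206, d = 998.
OR = (a·d)/(b·c) = (296 × 998) / (2593 × 206) = 295408 / 534158 = 0.55303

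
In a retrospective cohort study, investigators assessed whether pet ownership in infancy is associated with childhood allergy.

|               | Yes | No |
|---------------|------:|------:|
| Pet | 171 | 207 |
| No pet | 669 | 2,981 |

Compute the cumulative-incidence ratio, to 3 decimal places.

Cells: a = 171, b = 207, c = 669, d = 2981.
Risk in exposed = 171/378 = 0.45238; risk in unexposed = 669/3650 = 0.18329.
RR = 0.45238 / 0.18329 = 2.46815
The risk among the exposed is 2.47 times that among the unexposed.

2.468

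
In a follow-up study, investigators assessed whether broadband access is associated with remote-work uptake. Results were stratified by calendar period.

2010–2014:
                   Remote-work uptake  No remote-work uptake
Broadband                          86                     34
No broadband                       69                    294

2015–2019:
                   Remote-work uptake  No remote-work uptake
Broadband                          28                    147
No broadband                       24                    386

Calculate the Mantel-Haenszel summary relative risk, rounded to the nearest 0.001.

3.464

RR_MH = Σ(aᵢ·n₀ᵢ/nᵢ) / Σ(cᵢ·n₁ᵢ/nᵢ), with n₁ᵢ = aᵢ+bᵢ (exposed), n₀ᵢ = cᵢ+dᵢ (unexposed), nᵢ = n₁ᵢ+n₀ᵢ.
Stratum 1 (2010–2014): n₁ = 120, n₀ = 363, n = 483; a·n₀/n = 86·363/483 = 64.6335; c·n₁/n = 69·120/483 = 17.1429
Stratum 2 (2015–2019): n₁ = 175, n₀ = 410, n = 585; a·n₀/n = 28·410/585 = 19.6239; c·n₁/n = 24·175/585 = 7.1795
RR_MH = (64.6335 + 19.6239) / (17.1429 + 7.1795) = 84.2575 / 24.3223 = 3.46420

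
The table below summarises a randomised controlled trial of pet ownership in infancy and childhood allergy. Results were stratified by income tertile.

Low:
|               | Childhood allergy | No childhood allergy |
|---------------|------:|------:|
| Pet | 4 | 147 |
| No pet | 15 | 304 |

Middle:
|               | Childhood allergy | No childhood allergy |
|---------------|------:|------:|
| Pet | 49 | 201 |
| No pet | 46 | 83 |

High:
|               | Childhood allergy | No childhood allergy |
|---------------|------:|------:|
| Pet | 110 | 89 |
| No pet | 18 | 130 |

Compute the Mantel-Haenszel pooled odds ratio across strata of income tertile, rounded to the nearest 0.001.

OR_MH = Σ(aᵢdᵢ/nᵢ) / Σ(bᵢcᵢ/nᵢ), where nᵢ is the stratum total.
Stratum 1 (Low): n = 470; a·d/n = 4·304/470 = 2.5872; b·c/n = 147·15/470 = 4.6915
Stratum 2 (Middle): n = 379; a·d/n = 49·83/379 = 10.7309; b·c/n = 201·46/379 = 24.3958
Stratum 3 (High): n = 347; a·d/n = 110·130/347 = 41.2104; b·c/n = 89·18/347 = 4.6167
OR_MH = (2.5872 + 10.7309 + 41.2104) / (4.6915 + 24.3958 + 4.6167) = 54.5285 / 33.7040 = 1.61786

1.618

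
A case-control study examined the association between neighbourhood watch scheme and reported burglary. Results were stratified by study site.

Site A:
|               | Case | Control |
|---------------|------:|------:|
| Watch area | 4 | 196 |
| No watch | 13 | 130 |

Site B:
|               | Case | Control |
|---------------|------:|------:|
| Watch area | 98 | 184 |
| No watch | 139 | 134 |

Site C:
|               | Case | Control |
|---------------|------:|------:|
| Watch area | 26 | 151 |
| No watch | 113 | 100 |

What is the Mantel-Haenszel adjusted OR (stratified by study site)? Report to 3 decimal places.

0.327

OR_MH = Σ(aᵢdᵢ/nᵢ) / Σ(bᵢcᵢ/nᵢ), where nᵢ is the stratum total.
Stratum 1 (Site A): n = 343; a·d/n = 4·130/343 = 1.5160; b·c/n = 196·13/343 = 7.4286
Stratum 2 (Site B): n = 555; a·d/n = 98·134/555 = 23.6613; b·c/n = 184·139/555 = 46.0829
Stratum 3 (Site C): n = 390; a·d/n = 26·100/390 = 6.6667; b·c/n = 151·113/390 = 43.7513
OR_MH = (1.5160 + 23.6613 + 6.6667) / (7.4286 + 46.0829 + 43.7513) = 31.8440 / 97.2627 = 0.32740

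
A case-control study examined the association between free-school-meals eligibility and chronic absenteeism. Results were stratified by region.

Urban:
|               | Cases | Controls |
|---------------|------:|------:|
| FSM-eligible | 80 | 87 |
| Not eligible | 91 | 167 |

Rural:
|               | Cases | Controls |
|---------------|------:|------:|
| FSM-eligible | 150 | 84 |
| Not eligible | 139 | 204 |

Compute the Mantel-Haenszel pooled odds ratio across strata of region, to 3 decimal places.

2.173

OR_MH = Σ(aᵢdᵢ/nᵢ) / Σ(bᵢcᵢ/nᵢ), where nᵢ is the stratum total.
Stratum 1 (Urban): n = 425; a·d/n = 80·167/425 = 31.4353; b·c/n = 87·91/425 = 18.6282
Stratum 2 (Rural): n = 577; a·d/n = 150·204/577 = 53.0329; b·c/n = 84·139/577 = 20.2357
OR_MH = (31.4353 + 53.0329) / (18.6282 + 20.2357) = 84.4682 / 38.8639 = 2.17343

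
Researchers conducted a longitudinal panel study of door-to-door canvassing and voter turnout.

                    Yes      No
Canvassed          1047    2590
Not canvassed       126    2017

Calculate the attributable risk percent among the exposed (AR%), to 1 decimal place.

Cells: a = 1047, b = 2590, c = 126, d = 2017.
Risk in exposed = 1047/3637 = 0.28787; risk in unexposed = 126/2143 = 0.05880.
RR = 0.28787/0.05880 = 4.89615
AR% = (RR − 1)/RR × 100 = (4.89615 − 1)/4.89615 × 100 = 79.5758%

79.6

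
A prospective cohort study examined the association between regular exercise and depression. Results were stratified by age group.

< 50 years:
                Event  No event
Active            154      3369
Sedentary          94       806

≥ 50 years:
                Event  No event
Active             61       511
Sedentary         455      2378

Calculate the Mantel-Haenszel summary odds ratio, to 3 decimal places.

OR_MH = Σ(aᵢdᵢ/nᵢ) / Σ(bᵢcᵢ/nᵢ), where nᵢ is the stratum total.
Stratum 1 (< 50 years): n = 4423; a·d/n = 154·806/4423 = 28.0633; b·c/n = 3369·94/4423 = 71.5998
Stratum 2 (≥ 50 years): n = 3405; a·d/n = 61·2378/3405 = 42.6015; b·c/n = 511·455/3405 = 68.2834
OR_MH = (28.0633 + 42.6015) / (71.5998 + 68.2834) = 70.6648 / 139.8832 = 0.50517

0.505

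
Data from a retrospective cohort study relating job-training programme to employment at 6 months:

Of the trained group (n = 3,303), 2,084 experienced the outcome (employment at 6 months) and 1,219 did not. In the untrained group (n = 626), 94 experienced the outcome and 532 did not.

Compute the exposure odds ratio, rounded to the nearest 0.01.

9.68

From the description: a = 2084, b = 1219, c = 94, d = 532.
OR = (a·d)/(b·c) = (2084 × 532) / (1219 × 94) = 1108688 / 114586 = 9.67560
The odds of employment at 6 months are about 9.68 times as high in the trained group.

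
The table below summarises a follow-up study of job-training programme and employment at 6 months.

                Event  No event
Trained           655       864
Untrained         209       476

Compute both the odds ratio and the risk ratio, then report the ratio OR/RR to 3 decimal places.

Cells: a = 655, b = 864, c = 209, d = 476.
OR = (655·476)/(864·209) = 311780/180576 = 1.72659
Risk in exposed = 655/1519 = 0.43120; risk in unexposed = 209/685 = 0.30511; RR = 1.41328
OR/RR = 1.72659 / 1.41328 = 1.22169
The outcome is not rare, so the OR lies further from 1 than the RR.

1.222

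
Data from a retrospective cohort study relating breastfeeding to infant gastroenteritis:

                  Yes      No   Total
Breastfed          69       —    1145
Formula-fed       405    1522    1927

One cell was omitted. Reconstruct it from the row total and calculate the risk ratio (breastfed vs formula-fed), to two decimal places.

The missing cell is in the exposed row: 1145 − 69 = 1076.
So a = 69, b = 1076, c = 405, d = 1522.
RR = [a/(a+b)] / [c/(c+d)] = (69/1145) / (405/1927) = 0.06026/0.21017 = 0.28673

0.29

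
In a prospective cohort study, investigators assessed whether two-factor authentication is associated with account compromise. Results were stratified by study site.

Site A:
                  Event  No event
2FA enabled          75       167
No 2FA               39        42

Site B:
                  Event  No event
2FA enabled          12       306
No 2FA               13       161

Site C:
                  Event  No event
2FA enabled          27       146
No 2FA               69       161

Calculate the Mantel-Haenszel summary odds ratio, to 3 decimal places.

OR_MH = Σ(aᵢdᵢ/nᵢ) / Σ(bᵢcᵢ/nᵢ), where nᵢ is the stratum total.
Stratum 1 (Site A): n = 323; a·d/n = 75·42/323 = 9.7523; b·c/n = 167·39/323 = 20.1641
Stratum 2 (Site B): n = 492; a·d/n = 12·161/492 = 3.9268; b·c/n = 306·13/492 = 8.0854
Stratum 3 (Site C): n = 403; a·d/n = 27·161/403 = 10.7866; b·c/n = 146·69/403 = 24.9975
OR_MH = (9.7523 + 3.9268 + 10.7866) / (20.1641 + 8.0854 + 24.9975) = 24.4658 / 53.2470 = 0.45948

0.459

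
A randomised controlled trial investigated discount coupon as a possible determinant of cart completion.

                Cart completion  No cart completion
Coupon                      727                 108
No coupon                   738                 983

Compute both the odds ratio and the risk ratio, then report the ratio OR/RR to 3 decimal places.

Cells: a = 727, b = 108, c = 738, d = 983.
OR = (727·983)/(108·738) = 714641/79704 = 8.96619
Risk in exposed = 727/835 = 0.87066; risk in unexposed = 738/1721 = 0.42882; RR = 2.03036
OR/RR = 8.96619 / 2.03036 = 4.41606
The outcome is not rare, so the OR lies further from 1 than the RR.

4.416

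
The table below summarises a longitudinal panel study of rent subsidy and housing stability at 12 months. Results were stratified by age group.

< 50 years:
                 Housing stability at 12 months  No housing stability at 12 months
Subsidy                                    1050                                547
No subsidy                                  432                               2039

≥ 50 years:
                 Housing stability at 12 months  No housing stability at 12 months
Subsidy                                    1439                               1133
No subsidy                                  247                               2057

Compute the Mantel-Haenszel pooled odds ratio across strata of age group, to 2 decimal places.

9.81

OR_MH = Σ(aᵢdᵢ/nᵢ) / Σ(bᵢcᵢ/nᵢ), where nᵢ is the stratum total.
Stratum 1 (< 50 years): n = 4068; a·d/n = 1050·2039/4068 = 526.2906; b·c/n = 547·432/4068 = 58.0885
Stratum 2 (≥ 50 years): n = 4876; a·d/n = 1439·2057/4876 = 607.0597; b·c/n = 1133·247/4876 = 57.3936
OR_MH = (526.2906 + 607.0597) / (58.0885 + 57.3936) = 1133.3502 / 115.4821 = 9.81408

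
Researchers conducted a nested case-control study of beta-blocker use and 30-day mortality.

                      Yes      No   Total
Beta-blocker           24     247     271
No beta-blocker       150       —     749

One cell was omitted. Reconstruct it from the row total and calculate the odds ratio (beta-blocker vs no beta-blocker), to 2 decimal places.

The missing cell is in the unexposed row: 749 − 150 = 599.
So a = 24, b = 247, c = 150, d = 599.
OR = (a·d)/(b·c) = (24 × 599) / (247 × 150) = 14376 / 37050 = 0.38802

0.39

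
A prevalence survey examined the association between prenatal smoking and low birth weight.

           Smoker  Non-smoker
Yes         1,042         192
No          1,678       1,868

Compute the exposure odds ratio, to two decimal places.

Reading the table with exposure as columns: a = 1042 (Smoker, case), b = 1678 (Smoker, non-case), c = 192 (Non-smoker, case), d = 1868.
OR = (a·d)/(b·c) = (1042 × 1868) / (1678 × 192) = 1946456 / 322176 = 6.04159
The odds of low birth weight are about 6.04 times as high in the smoker group.

6.04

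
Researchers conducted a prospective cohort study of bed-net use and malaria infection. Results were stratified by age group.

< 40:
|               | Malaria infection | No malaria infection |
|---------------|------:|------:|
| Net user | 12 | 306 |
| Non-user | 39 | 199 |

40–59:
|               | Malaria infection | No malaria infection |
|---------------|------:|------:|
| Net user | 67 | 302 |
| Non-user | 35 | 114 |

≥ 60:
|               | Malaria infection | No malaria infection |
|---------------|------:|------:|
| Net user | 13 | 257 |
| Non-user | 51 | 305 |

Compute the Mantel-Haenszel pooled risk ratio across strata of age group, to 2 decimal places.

0.46

RR_MH = Σ(aᵢ·n₀ᵢ/nᵢ) / Σ(cᵢ·n₁ᵢ/nᵢ), with n₁ᵢ = aᵢ+bᵢ (exposed), n₀ᵢ = cᵢ+dᵢ (unexposed), nᵢ = n₁ᵢ+n₀ᵢ.
Stratum 1 (< 40): n₁ = 318, n₀ = 238, n = 556; a·n₀/n = 12·238/556 = 5.1367; c·n₁/n = 39·318/556 = 22.3058
Stratum 2 (40–59): n₁ = 369, n₀ = 149, n = 518; a·n₀/n = 67·149/518 = 19.2722; c·n₁/n = 35·369/518 = 24.9324
Stratum 3 (≥ 60): n₁ = 270, n₀ = 356, n = 626; a·n₀/n = 13·356/626 = 7.3930; c·n₁/n = 51·270/626 = 21.9968
RR_MH = (5.1367 + 19.2722 + 7.3930) / (22.3058 + 24.9324 + 21.9968) = 31.8019 / 69.2350 = 0.45933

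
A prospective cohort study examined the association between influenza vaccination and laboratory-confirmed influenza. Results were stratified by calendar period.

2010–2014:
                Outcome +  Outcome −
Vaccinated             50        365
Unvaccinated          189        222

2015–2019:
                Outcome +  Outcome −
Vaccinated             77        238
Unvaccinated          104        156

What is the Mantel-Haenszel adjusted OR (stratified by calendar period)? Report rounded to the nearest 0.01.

0.27

OR_MH = Σ(aᵢdᵢ/nᵢ) / Σ(bᵢcᵢ/nᵢ), where nᵢ is the stratum total.
Stratum 1 (2010–2014): n = 826; a·d/n = 50·222/826 = 13.4383; b·c/n = 365·189/826 = 83.5169
Stratum 2 (2015–2019): n = 575; a·d/n = 77·156/575 = 20.8904; b·c/n = 238·104/575 = 43.0470
OR_MH = (13.4383 + 20.8904) / (83.5169 + 43.0470) = 34.3287 / 126.5639 = 0.27124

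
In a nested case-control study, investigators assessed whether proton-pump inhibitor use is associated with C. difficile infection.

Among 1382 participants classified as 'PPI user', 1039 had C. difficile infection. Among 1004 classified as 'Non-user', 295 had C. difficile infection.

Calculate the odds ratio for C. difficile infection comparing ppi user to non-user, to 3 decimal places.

7.280

From the description: a = 1039, b = 343, c = 295, d = 709.
OR = (a·d)/(b·c) = (1039 × 709) / (343 × 295) = 736651 / 101185 = 7.28024
The odds of C. difficile infection are about 7.28 times as high in the ppi user group.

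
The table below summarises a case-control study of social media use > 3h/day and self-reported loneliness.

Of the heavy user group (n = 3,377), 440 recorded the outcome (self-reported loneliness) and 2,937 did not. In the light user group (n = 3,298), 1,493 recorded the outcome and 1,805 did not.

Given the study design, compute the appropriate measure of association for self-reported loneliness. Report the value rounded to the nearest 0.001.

From the description: a = 440, b = 2937, c = 1493, d = 1805.
This is a case-control study: participants were sampled on outcome status, so risks in the source population cannot be estimated directly — relative risk is not valid here. The odds ratio is the appropriate measure.
OR = (a·d)/(b·c) = (440 × 1805) / (2937 × 1493) = 794200 / 4384941 = 0.18112

0.181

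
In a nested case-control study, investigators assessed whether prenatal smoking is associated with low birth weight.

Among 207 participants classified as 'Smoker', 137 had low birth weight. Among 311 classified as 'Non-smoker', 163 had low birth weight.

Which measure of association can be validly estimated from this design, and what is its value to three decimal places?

From the description: a = 137, b = 70, c = 163, d = 148.
This is a nested case-control study: participants were sampled on outcome status, so risks in the source population cannot be estimated directly — relative risk is not valid here. The odds ratio is the appropriate measure.
OR = (a·d)/(b·c) = (137 × 148) / (70 × 163) = 20276 / 11410 = 1.77704

1.777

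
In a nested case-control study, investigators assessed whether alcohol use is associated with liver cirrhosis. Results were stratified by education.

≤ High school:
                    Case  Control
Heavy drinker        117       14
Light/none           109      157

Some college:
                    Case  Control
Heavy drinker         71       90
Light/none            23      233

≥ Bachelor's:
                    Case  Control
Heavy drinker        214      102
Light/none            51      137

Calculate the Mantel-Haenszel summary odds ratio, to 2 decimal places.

OR_MH = Σ(aᵢdᵢ/nᵢ) / Σ(bᵢcᵢ/nᵢ), where nᵢ is the stratum total.
Stratum 1 (≤ High school): n = 397; a·d/n = 117·157/397 = 46.2695; b·c/n = 14·109/397 = 3.8438
Stratum 2 (Some college): n = 417; a·d/n = 71·233/417 = 39.6715; b·c/n = 90·23/417 = 4.9640
Stratum 3 (≥ Bachelor's): n = 504; a·d/n = 214·137/504 = 58.1706; b·c/n = 102·51/504 = 10.3214
OR_MH = (46.2695 + 39.6715 + 58.1706) / (3.8438 + 4.9640 + 10.3214) = 144.1116 / 19.1293 = 7.53356

7.53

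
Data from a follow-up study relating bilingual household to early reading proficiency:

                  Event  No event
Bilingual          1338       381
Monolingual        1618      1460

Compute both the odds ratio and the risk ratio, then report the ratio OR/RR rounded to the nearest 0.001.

2.140

Cells: a = 1338, b = 381, c = 1618, d = 1460.
OR = (1338·1460)/(381·1618) = 1953480/616458 = 3.16888
Risk in exposed = 1338/1719 = 0.77836; risk in unexposed = 1618/3078 = 0.52567; RR = 1.48071
OR/RR = 3.16888 / 1.48071 = 2.14011
The outcome is not rare, so the OR lies further from 1 than the RR.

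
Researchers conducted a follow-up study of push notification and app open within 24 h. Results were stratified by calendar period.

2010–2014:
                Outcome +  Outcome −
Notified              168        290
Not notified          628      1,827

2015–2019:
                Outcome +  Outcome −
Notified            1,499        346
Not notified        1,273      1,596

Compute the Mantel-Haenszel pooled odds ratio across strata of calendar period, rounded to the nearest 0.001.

OR_MH = Σ(aᵢdᵢ/nᵢ) / Σ(bᵢcᵢ/nᵢ), where nᵢ is the stratum total.
Stratum 1 (2010–2014): n = 2913; a·d/n = 168·1827/2913 = 105.3677; b·c/n = 290·628/2913 = 62.5197
Stratum 2 (2015–2019): n = 4714; a·d/n = 1499·1596/4714 = 507.5104; b·c/n = 346·1273/4714 = 93.4361
OR_MH = (105.3677 + 507.5104) / (62.5197 + 93.4361) = 612.8781 / 155.9559 = 3.92982

3.930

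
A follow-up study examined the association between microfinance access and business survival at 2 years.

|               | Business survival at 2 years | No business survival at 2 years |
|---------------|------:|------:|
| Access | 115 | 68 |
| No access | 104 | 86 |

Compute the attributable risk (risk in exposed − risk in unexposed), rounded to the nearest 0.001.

0.081

Cells: a = 115, b = 68, c = 104, d = 86.
Risk in exposed = 115/183 = 0.628415; risk in unexposed = 104/190 = 0.547368.
Risk difference = 0.628415 − 0.547368 = 0.081047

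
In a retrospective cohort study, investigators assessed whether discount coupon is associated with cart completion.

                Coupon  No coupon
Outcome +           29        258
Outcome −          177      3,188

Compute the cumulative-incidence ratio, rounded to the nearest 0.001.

1.880

Reading the table with exposure as columns: a = 29 (Coupon, case), b = 177 (Coupon, non-case), c = 258 (No coupon, case), d = 3188.
Risk in exposed = 29/206 = 0.14078; risk in unexposed = 258/3446 = 0.07487.
RR = 0.14078 / 0.07487 = 1.88030
The risk among the exposed is 1.88 times that among the unexposed.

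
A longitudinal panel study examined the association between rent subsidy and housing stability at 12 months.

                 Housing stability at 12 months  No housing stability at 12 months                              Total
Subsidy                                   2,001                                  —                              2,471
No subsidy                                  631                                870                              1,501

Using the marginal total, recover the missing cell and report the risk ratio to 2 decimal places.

The missing cell is in the exposed row: 2471 − 2001 = 470.
So a = 2001, b = 470, c = 631, d = 870.
RR = [a/(a+b)] / [c/(c+d)] = (2001/2471) / (631/1501) = 0.80979/0.42039 = 1.92631

1.93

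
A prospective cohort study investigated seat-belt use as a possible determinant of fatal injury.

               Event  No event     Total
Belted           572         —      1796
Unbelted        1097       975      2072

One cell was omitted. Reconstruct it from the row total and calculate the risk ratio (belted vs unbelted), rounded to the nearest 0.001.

0.602

The missing cell is in the exposed row: 1796 − 572 = 1224.
So a = 572, b = 1224, c = 1097, d = 975.
RR = [a/(a+b)] / [c/(c+d)] = (572/1796) / (1097/2072) = 0.31849/0.52944 = 0.60155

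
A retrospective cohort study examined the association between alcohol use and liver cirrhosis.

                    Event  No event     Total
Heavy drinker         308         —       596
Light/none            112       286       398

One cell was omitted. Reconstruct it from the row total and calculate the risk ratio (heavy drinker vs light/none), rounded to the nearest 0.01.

The missing cell is in the exposed row: 596 − 308 = 288.
So a = 308, b = 288, c = 112, d = 286.
RR = [a/(a+b)] / [c/(c+d)] = (308/596) / (112/398) = 0.51678/0.28141 = 1.83641

1.84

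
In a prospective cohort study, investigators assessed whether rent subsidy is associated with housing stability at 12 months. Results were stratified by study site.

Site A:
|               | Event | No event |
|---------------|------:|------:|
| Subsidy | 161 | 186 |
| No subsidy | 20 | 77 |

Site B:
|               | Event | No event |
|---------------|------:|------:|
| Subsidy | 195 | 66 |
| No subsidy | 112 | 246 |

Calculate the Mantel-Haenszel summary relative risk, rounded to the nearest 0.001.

2.354

RR_MH = Σ(aᵢ·n₀ᵢ/nᵢ) / Σ(cᵢ·n₁ᵢ/nᵢ), with n₁ᵢ = aᵢ+bᵢ (exposed), n₀ᵢ = cᵢ+dᵢ (unexposed), nᵢ = n₁ᵢ+n₀ᵢ.
Stratum 1 (Site A): n₁ = 347, n₀ = 97, n = 444; a·n₀/n = 161·97/444 = 35.1734; c·n₁/n = 20·347/444 = 15.6306
Stratum 2 (Site B): n₁ = 261, n₀ = 358, n = 619; a·n₀/n = 195·358/619 = 112.7787; c·n₁/n = 112·261/619 = 47.2246
RR_MH = (35.1734 + 112.7787) / (15.6306 + 47.2246) = 147.9521 / 62.8552 = 2.35386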